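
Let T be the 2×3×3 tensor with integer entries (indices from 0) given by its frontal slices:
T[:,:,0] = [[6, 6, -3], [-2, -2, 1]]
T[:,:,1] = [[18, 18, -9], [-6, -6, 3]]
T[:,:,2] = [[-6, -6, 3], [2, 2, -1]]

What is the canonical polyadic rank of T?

Lower bound: T ≠ 0 (e.g. T[0,0,0] = 6), so rank(T) ≥ 1.
Upper bound: if T = a (x) b (x) c then every fibre of T is a multiple of the corresponding factor, so read the factors off the fibres through the nonzero entry T[0,0,0] = 6.
The mode-1 fibre T[:,0,0] = [6, -2] gives a = (3, -1) (primitive direction); the mode-2 fibre T[0,:,0] = [6, 6, -3] gives b = (2, 2, -1); then c[k] = T[0,0,k] / (a[0]·b[0]) = [6, 18, -6] / 6 = (1, 3, -1).
Expanding (3, -1) (x) (2, 2, -1) (x) (1, 3, -1) reproduces all 18 entries of T, so T = (3, -1) (x) (2, 2, -1) (x) (1, 3, -1) and rank(T) ≤ 1.
These bounds meet, so rank(T) = 1.
Check entry T[0,1,2] = -6: (3)·(2)·(-1) = -6.

1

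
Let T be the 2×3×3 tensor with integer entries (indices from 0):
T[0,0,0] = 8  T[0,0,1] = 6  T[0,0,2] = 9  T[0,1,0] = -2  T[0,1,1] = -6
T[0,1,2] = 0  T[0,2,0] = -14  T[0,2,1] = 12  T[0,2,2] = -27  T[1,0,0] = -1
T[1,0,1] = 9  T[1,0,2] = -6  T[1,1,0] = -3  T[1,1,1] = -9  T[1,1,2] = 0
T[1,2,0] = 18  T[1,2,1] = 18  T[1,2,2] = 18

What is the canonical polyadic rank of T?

2

Lower bound: the mode-3 unfolding of T (rows indexed by k, columns by (i,j) = (0,0), (0,1), (0,2), (1,0), (1,1), (1,2)) is [[8, -2, -14, -1, -3, 18], [6, -6, 12, 9, -9, 18], [9, 0, -27, -6, 0, 18]].
There the 2×2 minor on rows k ∈ {0, 1}, columns (i,j) ∈ {(0,0), (0,1)} is det [[8, -2], [6, -6]] = -36 ≠ 0, so this unfolding has rank ≥ 2; CP rank is at least every unfolding rank, so rank(T) ≥ 2. (This is only a lower bound: in general the CP rank may exceed every unfolding rank, so we still need to exhibit 2 rank-1 terms summing to T.)
Upper bound — finding two terms. Write S_k = T[:,:,k] for the frontal slices: S₀ = [[8, -2, -14], [-1, -3, 18]], S₁ = [[6, -6, 12], [9, -9, 18]], S₂ = [[9, 0, -27], [-6, 0, 18]].
If T = a₁ ⊗ b₁ ⊗ c₁ + a₂ ⊗ b₂ ⊗ c₂ then each S_k = c₁[k]·a₁b₁ᵀ + c₂[k]·a₂b₂ᵀ. S₀ and S₁ are linearly independent, so a₁b₁ᵀ and a₂b₂ᵀ must span the same plane of matrices: they are the rank-1 matrices of the form x·S₀ + y·S₁.
The 2×2 minor of x·S₀ + y·S₁ on rows {0,1}, columns {0,1} is −26·x² − 78·xy = (-26)·(x + 3·y)(x), vanishing at (x:y) = (3:-1) and (0:1).
M₁ = 3·S₀ − S₁ = [[18, 0, -54], [-12, 0, 36]] = 6·[3, -2][1, 0, -3]ᵀ and M₂ = S₁ = [[6, -6, 12], [9, -9, 18]] = 3·[2, 3][1, -1, 2]ᵀ, so take a₁ = [3, -2], b₁ = [1, 0, -3], a₂ = [2, 3], b₂ = [1, -1, 2].
Each slice is an integer combination of E₁ = a₁b₁ᵀ and E₂ = a₂b₂ᵀ: S₀ = 2·E₁ + E₂, S₁ = 3·E₂, S₂ = 3·E₁; reading off coefficients, c₁ = [2, 0, 3] and c₂ = [1, 3, 0].
Hence T = [3, -2] ⊗ [1, 0, -3] ⊗ [2, 0, 3] + [2, 3] ⊗ [1, -1, 2] ⊗ [1, 3, 0], so rank(T) ≤ 2.
These bounds meet, so rank(T) = 2.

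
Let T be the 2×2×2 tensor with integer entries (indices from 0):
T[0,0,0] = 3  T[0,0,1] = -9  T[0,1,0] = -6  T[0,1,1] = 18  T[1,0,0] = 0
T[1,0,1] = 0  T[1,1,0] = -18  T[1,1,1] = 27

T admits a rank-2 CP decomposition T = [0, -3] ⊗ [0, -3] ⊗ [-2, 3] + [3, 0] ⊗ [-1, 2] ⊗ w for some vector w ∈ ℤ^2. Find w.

Subtract the known terms from T to get the rank-1 residual R = [3, 0] ⊗ [-1, 2] ⊗ w, so R[i,j,k] = a[i]·b[j]·w[k]. Pick indices with nonzero a[0]·b[0] = (3)·(-1) = -3. Only the fibre through (0,0,·) is needed: R[0,0,:] = T[0,0,:] − Σₗ aₗ[0]bₗ[0]cₗ = [3, -9] − (0)·(0)·[-2, 3] = [3, -9]. Then w[k] = R[0,0,k] / -3 for each k, giving w = [3, -9] / -3 = [-1, 3].

w = [-1, 3]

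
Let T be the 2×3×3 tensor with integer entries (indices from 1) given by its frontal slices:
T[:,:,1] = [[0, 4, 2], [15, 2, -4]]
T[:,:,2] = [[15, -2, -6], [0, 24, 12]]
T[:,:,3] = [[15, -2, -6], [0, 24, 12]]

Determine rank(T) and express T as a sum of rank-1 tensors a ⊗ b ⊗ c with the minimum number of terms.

rank(T) = 2

Lower bound: the mode-1 unfolding of T (rows indexed by i, columns by (j,k) = (1,1), (1,2), (1,3), (2,1), (2,2), (2,3), (3,1), (3,2), (3,3)) is [[0, 15, 15, 4, -2, -2, 2, -6, -6], [15, 0, 0, 2, 24, 24, -4, 12, 12]].
There the 2×2 minor on rows i ∈ {1, 2}, columns (j,k) ∈ {(1,1), (1,2)} is det [[0, 15], [15, 0]] = -225 ≠ 0, so this unfolding has rank ≥ 2; CP rank is at least every unfolding rank, so rank(T) ≥ 2. (Unfolding ranks only ever bound the CP rank from below — rank(T) can be strictly larger than all of them — so the matching upper bound has to come from an explicit 2-term decomposition.)
Upper bound — finding two terms. Write S_k = T[:,:,k] for the frontal slices: S₁ = [[0, 4, 2], [15, 2, -4]], S₂ = [[15, -2, -6], [0, 24, 12]], S₃ = [[15, -2, -6], [0, 24, 12]].
If T = a₁ ⊗ b₁ ⊗ c₁ + a₂ ⊗ b₂ ⊗ c₂ then each S_k = c₁[k]·a₁b₁ᵀ + c₂[k]·a₂b₂ᵀ. S₁ and S₂ are linearly independent, so a₁b₁ᵀ and a₂b₂ᵀ must span the same plane of matrices: they are the rank-1 matrices of the form x·S₁ + y·S₂.
The 2×2 minor of x·S₁ + y·S₂ on rows {1,2}, columns {1,2} is −60·x² + 60·xy + 360·y² = (-60)·(x − 3·y)(x + 2·y), vanishing at (x:y) = (3:1) and (2:-1).
M₁ = 3·S₁ + S₂ = [[15, 10, 0], [45, 30, 0]] = 5·[1, 3][3, 2, 0]ᵀ and M₂ = 2·S₁ − S₂ = [[-15, 10, 10], [30, -20, -20]] = (-5)·[1, -2][3, -2, -2]ᵀ, so take a₁ = [1, 3], b₁ = [3, 2, 0], a₂ = [1, -2], b₂ = [3, -2, -2].
Each slice is an integer combination of E₁ = a₁b₁ᵀ and E₂ = a₂b₂ᵀ: S₁ = E₁ − E₂, S₂ = 2·E₁ + 3·E₂, S₃ = 2·E₁ + 3·E₂; reading off coefficients, c₁ = [1, 2, 2] and c₂ = [-1, 3, 3].
Hence T = [1, 3] ⊗ [3, 2, 0] ⊗ [1, 2, 2] + [1, -2] ⊗ [3, -2, -2] ⊗ [-1, 3, 3], so rank(T) ≤ 2.
These bounds meet, so rank(T) = 2.
Check entry T[1,2,1] = 4: (1)·(2)·(1) + (1)·(-2)·(-1) = 4.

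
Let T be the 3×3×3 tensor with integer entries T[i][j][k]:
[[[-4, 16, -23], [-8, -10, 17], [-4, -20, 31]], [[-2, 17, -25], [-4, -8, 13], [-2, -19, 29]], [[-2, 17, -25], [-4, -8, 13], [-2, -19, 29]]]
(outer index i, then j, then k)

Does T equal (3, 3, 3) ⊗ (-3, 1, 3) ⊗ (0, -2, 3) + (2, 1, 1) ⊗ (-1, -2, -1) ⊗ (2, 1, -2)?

Yes

Reconstruct entrywise from the claimed factors. For example, T[2,1,2] = 13 and Σₗ aₗ[2]bₗ[1]cₗ[2] = (3)·(1)·(3) + (1)·(-2)·(-2) = 13; checking all 27 entries, every one matches. The claim holds.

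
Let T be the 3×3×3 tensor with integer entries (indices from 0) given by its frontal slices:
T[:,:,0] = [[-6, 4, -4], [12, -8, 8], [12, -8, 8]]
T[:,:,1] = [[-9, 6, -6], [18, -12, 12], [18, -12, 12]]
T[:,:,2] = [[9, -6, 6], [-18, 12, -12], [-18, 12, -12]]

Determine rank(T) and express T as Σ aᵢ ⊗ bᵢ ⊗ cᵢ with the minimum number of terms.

Lower bound: T ≠ 0 (e.g. T[0,0,0] = -6), so rank(T) ≥ 1.
Upper bound: if T = a ⊗ b ⊗ c then every fibre of T is a multiple of the corresponding factor, so read the factors off the fibres through the nonzero entry T[0,0,0] = -6.
The mode-1 fibre T[:,0,0] = [-6, 12, 12] gives a = (1, -2, -2) (primitive direction); the mode-2 fibre T[0,:,0] = [-6, 4, -4] gives b = (3, -2, 2); then c[k] = T[0,0,k] / (a[0]·b[0]) = [-6, -9, 9] / 3 = (-2, -3, 3).
Expanding (1, -2, -2) ⊗ (3, -2, 2) ⊗ (-2, -3, 3) reproduces all 27 entries of T, so T = (1, -2, -2) ⊗ (3, -2, 2) ⊗ (-2, -3, 3) and rank(T) ≤ 1.
These bounds meet, so rank(T) = 1.

rank(T) = 1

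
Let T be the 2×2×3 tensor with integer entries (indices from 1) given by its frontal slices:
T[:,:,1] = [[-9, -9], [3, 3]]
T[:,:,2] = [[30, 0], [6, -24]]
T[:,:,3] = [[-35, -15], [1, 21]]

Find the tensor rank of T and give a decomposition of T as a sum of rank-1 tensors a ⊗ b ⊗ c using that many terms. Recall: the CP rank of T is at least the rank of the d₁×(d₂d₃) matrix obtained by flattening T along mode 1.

Lower bound: the mode-2 unfolding of T (rows indexed by j, columns by (i,k) = (1,1), (1,2), (1,3), (2,1), (2,2), (2,3)) is [[-9, 30, -35, 3, 6, 1], [-9, 0, -15, 3, -24, 21]].
There the 2×2 minor on rows j ∈ {1, 2}, columns (i,k) ∈ {(1,1), (1,2)} is det [[-9, 30], [-9, 0]] = 270 ≠ 0, so this unfolding has rank ≥ 2; CP rank is at least every unfolding rank, so rank(T) ≥ 2. (Flattening ranks never certify an upper bound on CP rank; for that we must actually write T with 2 rank-1 terms.)
Upper bound — finding two terms. Write S_k = T[:,:,k] for the frontal slices: S₁ = [[-9, -9], [3, 3]], S₂ = [[30, 0], [6, -24]], S₃ = [[-35, -15], [1, 21]].
If T = a₁ ⊗ b₁ ⊗ c₁ + a₂ ⊗ b₂ ⊗ c₂ then each S_k = c₁[k]·a₁b₁ᵀ + c₂[k]·a₂b₂ᵀ. S₁ and S₂ are linearly independent, so a₁b₁ᵀ and a₂b₂ᵀ must span the same plane of matrices: they are the rank-1 matrices of the form x·S₁ + y·S₂.
det(x·S₁ + y·S₂) is 360·xy − 720·y² = 360·(x − 2·y)(y), vanishing at (x:y) = (2:1) and (1:0).
M₁ = 2·S₁ + S₂ = [[12, -18], [12, -18]] = 6·[1, 1][2, -3]ᵀ and M₂ = S₁ = [[-9, -9], [3, 3]] = (-3)·[3, -1][1, 1]ᵀ, so take a₁ = [1, 1], b₁ = [2, -3], a₂ = [3, -1], b₂ = [1, 1].
Each slice is an integer combination of E₁ = a₁b₁ᵀ and E₂ = a₂b₂ᵀ: S₁ = −3·E₂, S₂ = 6·E₁ + 6·E₂, S₃ = −4·E₁ − 9·E₂; reading off coefficients, c₁ = [0, 6, -4] and c₂ = [-3, 6, -9].
Hence T = [1, 1] ⊗ [2, -3] ⊗ [0, 6, -4] + [3, -1] ⊗ [1, 1] ⊗ [-3, 6, -9], so rank(T) ≤ 2.
These bounds meet, so rank(T) = 2.

rank(T) = 2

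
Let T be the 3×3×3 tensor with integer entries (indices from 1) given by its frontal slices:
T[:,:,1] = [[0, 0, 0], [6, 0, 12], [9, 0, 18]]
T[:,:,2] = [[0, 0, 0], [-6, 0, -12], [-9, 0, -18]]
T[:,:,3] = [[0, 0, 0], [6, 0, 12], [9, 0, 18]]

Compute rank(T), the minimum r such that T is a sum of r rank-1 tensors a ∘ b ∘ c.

Lower bound: T ≠ 0 (e.g. T[2,1,1] = 6), so rank(T) ≥ 1.
Upper bound: if T = a ∘ b ∘ c then every fibre of T is a multiple of the corresponding factor, so read the factors off the fibres through the nonzero entry T[2,1,1] = 6.
The mode-1 fibre T[:,1,1] = [0, 6, 9] gives a = (0, 2, 3) (primitive direction); the mode-2 fibre T[2,:,1] = [6, 0, 12] gives b = (1, 0, 2); then c[k] = T[2,1,k] / (a[2]·b[1]) = [6, -6, 6] / 2 = (3, -3, 3).
Expanding (0, 2, 3) ∘ (1, 0, 2) ∘ (3, -3, 3) reproduces all 27 entries of T, so T = (0, 2, 3) ∘ (1, 0, 2) ∘ (3, -3, 3) and rank(T) ≤ 1.
These bounds meet, so rank(T) = 1.
Check entry T[2,2,3] = 0: (2)·(0)·(3) = 0.

1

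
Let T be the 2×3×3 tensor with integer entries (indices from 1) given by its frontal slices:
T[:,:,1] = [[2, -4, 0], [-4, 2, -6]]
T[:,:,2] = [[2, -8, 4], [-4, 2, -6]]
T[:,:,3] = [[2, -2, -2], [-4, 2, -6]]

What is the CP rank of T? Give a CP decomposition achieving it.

Lower bound: the mode-2 unfolding of T (rows indexed by j, columns by (i,k) = (1,1), (1,2), (1,3), (2,1), (2,2), (2,3)) is [[2, 2, 2, -4, -4, -4], [-4, -8, -2, 2, 2, 2], [0, 4, -2, -6, -6, -6]].
There the 3×3 minor on rows j ∈ {1, 2, 3}, columns (i,k) ∈ {(1,1), (1,2), (2,1)} is det [[2, 2, -4], [-4, -8, 2], [0, 4, -6]] = 96 ≠ 0, so this unfolding has rank ≥ 3; CP rank is at least every unfolding rank, so rank(T) ≥ 3. (Unfolding ranks only ever bound the CP rank from below — rank(T) can be strictly larger than all of them — so the matching upper bound has to come from an explicit 3-term decomposition.)
Upper bound: T is a sum of 3 rank-1 terms, T = [1, -2] (x) [1, -1, 1] (x) [2, 2, 2] + [1, 0] (x) [0, 1, -1] (x) [0, -4, 2] + [1, 1] (x) [0, 1, 1] (x) [-2, -2, -2] (written with every a and b primitive with positive leading entry and the scale carried by c; CP decompositions are not unique, and this one is verified by expanding entrywise), so rank(T) ≤ 3.
These bounds meet, so rank(T) = 3.

rank(T) = 3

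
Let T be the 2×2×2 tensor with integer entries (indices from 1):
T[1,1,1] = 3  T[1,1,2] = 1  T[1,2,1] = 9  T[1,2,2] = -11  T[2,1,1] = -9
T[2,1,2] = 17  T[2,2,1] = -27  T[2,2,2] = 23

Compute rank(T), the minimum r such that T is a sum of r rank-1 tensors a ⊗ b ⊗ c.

Lower bound: the mode-2 unfolding of T (rows indexed by j, columns by (i,k) = (1,1), (1,2), (2,1), (2,2)) is [[3, 1, -9, 17], [9, -11, -27, 23]].
There the 2×2 minor on rows j ∈ {1, 2}, columns (i,k) ∈ {(1,1), (1,2)} is det [[3, 1], [9, -11]] = -42 ≠ 0, so this unfolding has rank ≥ 2; CP rank is at least every unfolding rank, so rank(T) ≥ 2. (Flattening ranks never certify an upper bound on CP rank; for that we must actually write T with 2 rank-1 terms.)
Upper bound — finding two terms. Write S_k = T[:,:,k] for the frontal slices: S₁ = [[3, 9], [-9, -27]], S₂ = [[1, -11], [17, 23]].
If T = a₁ ⊗ b₁ ⊗ c₁ + a₂ ⊗ b₂ ⊗ c₂ then each S_k = c₁[k]·a₁b₁ᵀ + c₂[k]·a₂b₂ᵀ. S₁ and S₂ are linearly independent, so a₁b₁ᵀ and a₂b₂ᵀ must span the same plane of matrices: they are the rank-1 matrices of the form x·S₁ + y·S₂.
det(x·S₁ + y·S₂) is −210·xy + 210·y² = (-210)·(x − y)(y), vanishing at (x:y) = (1:1) and (1:0).
M₁ = S₁ + S₂ = [[4, -2], [8, -4]] = 2·(1, 2)(2, -1)ᵀ and M₂ = S₁ = [[3, 9], [-9, -27]] = 3·(1, -3)(1, 3)ᵀ, so take a₁ = (1, 2), b₁ = (2, -1), a₂ = (1, -3), b₂ = (1, 3).
Each slice is an integer combination of E₁ = a₁b₁ᵀ and E₂ = a₂b₂ᵀ: S₁ = 3·E₂, S₂ = 2·E₁ − 3·E₂; reading off coefficients, c₁ = (0, 2) and c₂ = (3, -3).
Hence T = (1, 2) ⊗ (2, -1) ⊗ (0, 2) + (1, -3) ⊗ (1, 3) ⊗ (3, -3), so rank(T) ≤ 2.
These bounds meet, so rank(T) = 2.
Check entry T[2,1,2] = 17: (2)·(2)·(2) + (-3)·(1)·(-3) = 17.

2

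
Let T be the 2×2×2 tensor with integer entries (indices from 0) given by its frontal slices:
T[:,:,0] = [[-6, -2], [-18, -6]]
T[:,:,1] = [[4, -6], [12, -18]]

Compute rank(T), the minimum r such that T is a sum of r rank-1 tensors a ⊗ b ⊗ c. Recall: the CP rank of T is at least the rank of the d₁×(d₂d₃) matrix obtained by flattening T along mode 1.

Lower bound: the mode-3 unfolding of T (rows indexed by k, columns by (i,j) = (0,0), (0,1), (1,0), (1,1)) is [[-6, -2, -18, -6], [4, -6, 12, -18]].
There the 2×2 minor on rows k ∈ {0, 1}, columns (i,j) ∈ {(0,0), (0,1)} is det [[-6, -2], [4, -6]] = 44 ≠ 0, so this unfolding has rank ≥ 2; CP rank is at least every unfolding rank, so rank(T) ≥ 2. (Flattening ranks never certify an upper bound on CP rank; for that we must actually write T with 2 rank-1 terms.)
Upper bound — finding two terms. Every mode-1 slice of T is a multiple of one matrix: T[i,:,:] = a[i]·M with a = [1, 3] and M = [[-6, 4], [-2, -6]] (rows indexed by j, columns by k). So it suffices to write M as a sum of two rank-1 matrices.
Splitting M by its rows (j = 0, 1), M = [1, 0][-6, 4]ᵀ + [0, 1][-2, -6]ᵀ.
Hence T = [1, 3] ⊗ [1, 0] ⊗ [-6, 4] + [1, 3] ⊗ [0, 1] ⊗ [-2, -6], so rank(T) ≤ 2.
These bounds meet, so rank(T) = 2.

2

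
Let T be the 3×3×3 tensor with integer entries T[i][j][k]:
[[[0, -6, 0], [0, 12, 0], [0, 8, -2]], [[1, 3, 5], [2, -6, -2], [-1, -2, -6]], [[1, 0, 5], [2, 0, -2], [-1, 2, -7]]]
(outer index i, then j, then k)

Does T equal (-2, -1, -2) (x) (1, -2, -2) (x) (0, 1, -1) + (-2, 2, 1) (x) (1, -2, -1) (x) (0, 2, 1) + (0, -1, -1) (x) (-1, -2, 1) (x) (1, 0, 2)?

Yes

Reconstruct entrywise from the claimed factors. For example, T[2,0,1] = 0 and Σₗ aₗ[2]bₗ[0]cₗ[1] = (-2)·(1)·(1) + (1)·(1)·(2) + (-1)·(-1)·(0) = 0; checking all 27 entries, every one matches. The claim holds.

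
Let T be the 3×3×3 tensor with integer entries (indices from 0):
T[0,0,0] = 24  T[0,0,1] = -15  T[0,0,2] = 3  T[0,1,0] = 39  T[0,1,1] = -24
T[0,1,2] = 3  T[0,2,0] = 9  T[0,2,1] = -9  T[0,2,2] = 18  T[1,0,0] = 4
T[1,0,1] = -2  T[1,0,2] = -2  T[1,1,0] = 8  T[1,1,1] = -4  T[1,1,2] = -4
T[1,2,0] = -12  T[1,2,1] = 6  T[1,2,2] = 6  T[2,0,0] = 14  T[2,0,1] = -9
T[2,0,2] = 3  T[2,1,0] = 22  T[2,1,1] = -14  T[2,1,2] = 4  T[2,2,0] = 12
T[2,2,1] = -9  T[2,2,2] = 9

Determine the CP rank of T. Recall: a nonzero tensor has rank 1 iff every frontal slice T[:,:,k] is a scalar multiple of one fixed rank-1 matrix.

Lower bound: the mode-2 unfolding of T (rows indexed by j, columns by (i,k) = (0,0), (0,1), (0,2), (1,0), (1,1), (1,2), (2,0), (2,1), (2,2)) is [[24, -15, 3, 4, -2, -2, 14, -9, 3], [39, -24, 3, 8, -4, -4, 22, -14, 4], [9, -9, 18, -12, 6, 6, 12, -9, 9]].
There the 2×2 minor on rows j ∈ {0, 1}, columns (i,k) ∈ {(0,0), (0,1)} is det [[24, -15], [39, -24]] = 9 ≠ 0, so this unfolding has rank ≥ 2; CP rank is at least every unfolding rank, so rank(T) ≥ 2. (This is only a lower bound: in general the CP rank may exceed every unfolding rank, so we still need to exhibit 2 rank-1 terms summing to T.)
Upper bound — finding two terms. Write S_k = T[:,:,k] for the frontal slices: S₀ = [[24, 39, 9], [4, 8, -12], [14, 22, 12]], S₁ = [[-15, -24, -9], [-2, -4, 6], [-9, -14, -9]], S₂ = [[3, 3, 18], [-2, -4, 6], [3, 4, 9]].
If T = a₁ ⊗ b₁ ⊗ c₁ + a₂ ⊗ b₂ ⊗ c₂ then each S_k = c₁[k]·a₁b₁ᵀ + c₂[k]·a₂b₂ᵀ. S₀ and S₁ are linearly independent, so a₁b₁ᵀ and a₂b₂ᵀ must span the same plane of matrices: they are the rank-1 matrices of the form x·S₀ + y·S₁.
The 2×2 minor of x·S₀ + y·S₁ on rows {0,1}, columns {0,1} is 36·x² − 42·xy + 12·y² = 6·(3·x − 2·y)(2·x − y), vanishing at (x:y) = (2:3) and (1:2).
M₁ = 2·S₀ + 3·S₁ = [[3, 6, -9], [2, 4, -6], [1, 2, -3]] = [3, 2, 1][1, 2, -3]ᵀ and M₂ = S₀ + 2·S₁ = [[-6, -9, -9], [0, 0, 0], [-4, -6, -6]] = −[3, 0, 2][2, 3, 3]ᵀ, so take a₁ = [3, 2, 1], b₁ = [1, 2, -3], a₂ = [3, 0, 2], b₂ = [2, 3, 3].
Each slice is an integer combination of E₁ = a₁b₁ᵀ and E₂ = a₂b₂ᵀ: S₀ = 2·E₁ + 3·E₂, S₁ = −E₁ − 2·E₂, S₂ = −E₁ + E₂; reading off coefficients, c₁ = [2, -1, -1] and c₂ = [3, -2, 1].
Hence T = [3, 2, 1] ⊗ [1, 2, -3] ⊗ [2, -1, -1] + [3, 0, 2] ⊗ [2, 3, 3] ⊗ [3, -2, 1], so rank(T) ≤ 2.
These bounds meet, so rank(T) = 2.

2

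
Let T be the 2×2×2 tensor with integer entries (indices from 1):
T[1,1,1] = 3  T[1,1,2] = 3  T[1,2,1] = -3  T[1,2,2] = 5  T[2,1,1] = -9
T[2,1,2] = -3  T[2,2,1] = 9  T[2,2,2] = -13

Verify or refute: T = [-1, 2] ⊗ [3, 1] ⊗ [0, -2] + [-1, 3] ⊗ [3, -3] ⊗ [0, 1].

Reconstruct entry (1,1,1) from the claimed factors: Σₗ aₗ[1]bₗ[1]cₗ[1] = (-1)·(3)·(0) + (-1)·(3)·(0) = 0, but T[1,1,1] = 3. The claim is false.

No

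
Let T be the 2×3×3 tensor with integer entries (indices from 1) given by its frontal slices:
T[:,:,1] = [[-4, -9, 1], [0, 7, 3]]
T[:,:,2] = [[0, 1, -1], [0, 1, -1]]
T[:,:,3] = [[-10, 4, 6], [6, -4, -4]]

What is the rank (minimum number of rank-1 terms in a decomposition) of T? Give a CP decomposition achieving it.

Lower bound: the mode-2 unfolding of T (rows indexed by j, columns by (i,k) = (1,1), (1,2), (1,3), (2,1), (2,2), (2,3)) is [[-4, 0, -10, 0, 0, 6], [-9, 1, 4, 7, 1, -4], [1, -1, 6, 3, -1, -4]].
There the 3×3 minor on rows j ∈ {1, 2, 3}, columns (i,k) ∈ {(1,1), (1,2), (1,3)} is det [[-4, 0, -10], [-9, 1, 4], [1, -1, 6]] = -120 ≠ 0, so this unfolding has rank ≥ 3; CP rank is at least every unfolding rank, so rank(T) ≥ 3. (Unfolding ranks only ever bound the CP rank from below — rank(T) can be strictly larger than all of them — so the matching upper bound has to come from an explicit 3-term decomposition.)
Upper bound: T is a sum of 3 rank-1 terms, T = [1, -1] (x) [1, -2, -1] (x) [4, 0, -2] + [1, 1] (x) [0, 1, -1] (x) [-1, 1, 0] + [2, -1] (x) [2, 0, -1] (x) [-2, 0, -2] (written with every a and b primitive with positive leading entry and the scale carried by c; CP decompositions are not unique, and this one is verified by expanding entrywise), so rank(T) ≤ 3.
These bounds meet, so rank(T) = 3.
Check entry T[1,3,3] = 6: (1)·(-1)·(-2) + (1)·(-1)·(0) + (2)·(-1)·(-2) = 6.

rank(T) = 3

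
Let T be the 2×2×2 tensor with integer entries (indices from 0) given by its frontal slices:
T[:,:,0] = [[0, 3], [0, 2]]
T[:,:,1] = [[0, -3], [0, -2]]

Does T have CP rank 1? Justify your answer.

Yes

If T = a ∘ b ∘ c then every fibre of T is a multiple of the corresponding factor, so read the factors off the fibres through the nonzero entry T[0,1,0] = 3.
The mode-1 fibre T[:,1,0] = [3, 2] gives a = [3, 2] (primitive direction); the mode-2 fibre T[0,:,0] = [0, 3] gives b = [0, 1]; then c[k] = T[0,1,k] / (a[0]·b[1]) = [3, -3] / 3 = [1, -1].
Expanding [3, 2] ∘ [0, 1] ∘ [1, -1] reproduces all 8 entries of T, so T = [3, 2] ∘ [0, 1] ∘ [1, -1] and rank(T) ≤ 1.
Equivalently every frontal slice T[:,:,k] is c[k] times the rank-1 matrix [3, 2] ∘ [0, 1]. So T has rank 1 (it is nonzero).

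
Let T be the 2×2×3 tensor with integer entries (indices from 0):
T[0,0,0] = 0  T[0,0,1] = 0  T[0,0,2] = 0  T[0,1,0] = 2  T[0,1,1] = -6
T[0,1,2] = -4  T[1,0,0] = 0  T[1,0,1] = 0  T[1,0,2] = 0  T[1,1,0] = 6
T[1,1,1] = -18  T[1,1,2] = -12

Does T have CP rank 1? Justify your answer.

The mode-1 fibre T[:,1,0] = [2, 6] gives a = (1, 3) (primitive direction); the mode-2 fibre T[0,:,0] = [0, 2] gives b = (0, 1); then c[k] = T[0,1,k] / (a[0]·b[1]) = [2, -6, -4] / 1 = (2, -6, -4).
Expanding (1, 3) ⊗ (0, 1) ⊗ (2, -6, -4) reproduces all 12 entries of T, so T = (1, 3) ⊗ (0, 1) ⊗ (2, -6, -4) and rank(T) ≤ 1.
Equivalently every frontal slice T[:,:,k] is c[k] times the rank-1 matrix (1, 3) ⊗ (0, 1). So T has rank 1 (it is nonzero).

Yes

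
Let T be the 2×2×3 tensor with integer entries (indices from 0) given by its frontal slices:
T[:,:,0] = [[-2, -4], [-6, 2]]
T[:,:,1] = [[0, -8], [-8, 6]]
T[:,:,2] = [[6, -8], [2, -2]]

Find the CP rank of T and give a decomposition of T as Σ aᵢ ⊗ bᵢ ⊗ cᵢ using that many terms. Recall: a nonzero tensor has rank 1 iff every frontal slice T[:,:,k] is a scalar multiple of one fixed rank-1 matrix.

Lower bound: in the mode-3 unfolding of T (rows indexed by k, columns by (i,j)) the 3×3 minor on rows k ∈ {0, 1, 2}, columns (i,j) ∈ {(0,0), (0,1), (1,0)} is det [[-2, -4, -6], [0, -8, -8], [6, -8, 2]] = 64 ≠ 0, so that unfolding has rank ≥ 3 and hence rank(T) ≥ 3 (CP rank is at least every unfolding rank, though it can be larger).
Upper bound: T is a sum of 3 rank-1 terms, T = [1, -1] ⊗ [1, -2] ⊗ [2, 4, 2] + [1, 1] ⊗ [2, -1] ⊗ [-2, -2, 2] + [1, 2] ⊗ [0, 1] ⊗ [-2, -2, -2] (one valid choice — decompositions are not unique — normalised so each a, b is primitive with positive first nonzero entry; check it by expanding all entries), so rank(T) ≤ 3.
These bounds meet, so rank(T) = 3.

rank(T) = 3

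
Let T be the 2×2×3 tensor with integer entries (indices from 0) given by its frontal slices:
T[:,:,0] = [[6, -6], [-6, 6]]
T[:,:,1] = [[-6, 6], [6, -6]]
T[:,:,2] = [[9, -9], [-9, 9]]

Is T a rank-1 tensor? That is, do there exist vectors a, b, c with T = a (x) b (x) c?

Yes

If T = a (x) b (x) c then every fibre of T is a multiple of the corresponding factor, so read the factors off the fibres through the nonzero entry T[0,0,0] = 6.
The mode-1 fibre T[:,0,0] = [6, -6] gives a = (1, -1) (primitive direction); the mode-2 fibre T[0,:,0] = [6, -6] gives b = (1, -1); then c[k] = T[0,0,k] / (a[0]·b[0]) = [6, -6, 9] / 1 = (6, -6, 9).
Expanding (1, -1) (x) (1, -1) (x) (6, -6, 9) reproduces all 12 entries of T, so T = (1, -1) (x) (1, -1) (x) (6, -6, 9) and rank(T) ≤ 1.
Equivalently every frontal slice T[:,:,k] is c[k] times the rank-1 matrix (1, -1) (x) (1, -1). So T has rank 1 (it is nonzero).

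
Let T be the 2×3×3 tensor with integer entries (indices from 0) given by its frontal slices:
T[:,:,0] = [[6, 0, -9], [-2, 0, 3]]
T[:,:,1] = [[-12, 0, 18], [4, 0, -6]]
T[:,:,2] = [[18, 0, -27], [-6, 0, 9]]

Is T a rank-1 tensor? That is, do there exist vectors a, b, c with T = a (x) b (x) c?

Yes

If T = a (x) b (x) c then every fibre of T is a multiple of the corresponding factor, so read the factors off the fibres through the nonzero entry T[0,0,0] = 6.
The mode-1 fibre T[:,0,0] = [6, -2] gives a = [3, -1] (primitive direction); the mode-2 fibre T[0,:,0] = [6, 0, -9] gives b = [2, 0, -3]; then c[k] = T[0,0,k] / (a[0]·b[0]) = [6, -12, 18] / 6 = [1, -2, 3].
Expanding [3, -1] (x) [2, 0, -3] (x) [1, -2, 3] reproduces all 18 entries of T, so T = [3, -1] (x) [2, 0, -3] (x) [1, -2, 3] and rank(T) ≤ 1.
Equivalently every frontal slice T[:,:,k] is c[k] times the rank-1 matrix [3, -1] (x) [2, 0, -3]. So T has rank 1 (it is nonzero).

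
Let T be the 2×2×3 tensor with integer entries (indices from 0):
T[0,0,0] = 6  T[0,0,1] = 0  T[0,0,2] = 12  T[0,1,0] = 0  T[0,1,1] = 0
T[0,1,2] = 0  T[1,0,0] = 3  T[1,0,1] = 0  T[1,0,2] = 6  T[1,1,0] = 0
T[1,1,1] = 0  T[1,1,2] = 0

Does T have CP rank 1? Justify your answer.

The mode-1 fibre T[:,0,0] = [6, 3] gives a = [2, 1] (primitive direction); the mode-2 fibre T[0,:,0] = [6, 0] gives b = [1, 0]; then c[k] = T[0,0,k] / (a[0]·b[0]) = [6, 0, 12] / 2 = [3, 0, 6].
Expanding [2, 1] ⊗ [1, 0] ⊗ [3, 0, 6] reproduces all 12 entries of T, so T = [2, 1] ⊗ [1, 0] ⊗ [3, 0, 6] and rank(T) ≤ 1.
Equivalently every frontal slice T[:,:,k] is c[k] times the rank-1 matrix [2, 1] ⊗ [1, 0]. So T has rank 1 (it is nonzero).

Yes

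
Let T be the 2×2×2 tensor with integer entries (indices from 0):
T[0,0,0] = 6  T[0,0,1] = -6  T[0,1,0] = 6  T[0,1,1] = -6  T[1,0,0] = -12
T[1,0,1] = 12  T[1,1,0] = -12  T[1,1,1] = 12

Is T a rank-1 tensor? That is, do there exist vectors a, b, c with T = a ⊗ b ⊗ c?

If T = a ⊗ b ⊗ c then every fibre of T is a multiple of the corresponding factor, so read the factors off the fibres through the nonzero entry T[0,0,0] = 6.
The mode-1 fibre T[:,0,0] = [6, -12] gives a = [1, -2] (primitive direction); the mode-2 fibre T[0,:,0] = [6, 6] gives b = [1, 1]; then c[k] = T[0,0,k] / (a[0]·b[0]) = [6, -6] / 1 = [6, -6].
Expanding [1, -2] ⊗ [1, 1] ⊗ [6, -6] reproduces all 8 entries of T, so T = [1, -2] ⊗ [1, 1] ⊗ [6, -6] and rank(T) ≤ 1.
Equivalently every frontal slice T[:,:,k] is c[k] times the rank-1 matrix [1, -2] ⊗ [1, 1]. So T has rank 1 (it is nonzero).

Yes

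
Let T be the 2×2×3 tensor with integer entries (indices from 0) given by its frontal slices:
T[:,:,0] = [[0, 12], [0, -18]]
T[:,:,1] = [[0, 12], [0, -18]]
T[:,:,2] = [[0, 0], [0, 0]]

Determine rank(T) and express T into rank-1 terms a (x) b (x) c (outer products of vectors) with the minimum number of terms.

rank(T) = 1

Lower bound: T ≠ 0 (e.g. T[0,1,0] = 12), so rank(T) ≥ 1.
Upper bound: if T = a (x) b (x) c then every fibre of T is a multiple of the corresponding factor, so read the factors off the fibres through the nonzero entry T[0,1,0] = 12.
The mode-1 fibre T[:,1,0] = [12, -18] gives a = [2, -3] (primitive direction); the mode-2 fibre T[0,:,0] = [0, 12] gives b = [0, 1]; then c[k] = T[0,1,k] / (a[0]·b[1]) = [12, 12, 0] / 2 = [6, 6, 0].
Expanding [2, -3] (x) [0, 1] (x) [6, 6, 0] reproduces all 12 entries of T, so T = [2, -3] (x) [0, 1] (x) [6, 6, 0] and rank(T) ≤ 1.
These bounds meet, so rank(T) = 1.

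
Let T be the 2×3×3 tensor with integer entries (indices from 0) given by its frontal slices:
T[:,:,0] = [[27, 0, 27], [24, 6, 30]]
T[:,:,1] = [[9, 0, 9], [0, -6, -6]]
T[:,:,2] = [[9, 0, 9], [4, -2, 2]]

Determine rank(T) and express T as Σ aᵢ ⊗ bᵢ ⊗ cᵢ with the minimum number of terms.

Lower bound: the mode-2 unfolding of T (rows indexed by j, columns by (i,k) = (0,0), (0,1), (0,2), (1,0), (1,1), (1,2)) is [[27, 9, 9, 24, 0, 4], [0, 0, 0, 6, -6, -2], [27, 9, 9, 30, -6, 2]].
There the 2×2 minor on rows j ∈ {0, 1}, columns (i,k) ∈ {(0,0), (1,0)} is det [[27, 24], [0, 6]] = 162 ≠ 0, so this unfolding has rank ≥ 2; CP rank is at least every unfolding rank, so rank(T) ≥ 2. (Unfolding ranks only ever bound the CP rank from below — rank(T) can be strictly larger than all of them — so the matching upper bound has to come from an explicit 2-term decomposition.)
Upper bound — finding two terms. Write S_k = T[:,:,k] for the frontal slices: S₀ = [[27, 0, 27], [24, 6, 30]], S₁ = [[9, 0, 9], [0, -6, -6]], S₂ = [[9, 0, 9], [4, -2, 2]].
If T = a₁ ⊗ b₁ ⊗ c₁ + a₂ ⊗ b₂ ⊗ c₂ then each S_k = c₁[k]·a₁b₁ᵀ + c₂[k]·a₂b₂ᵀ. S₀ and S₁ are linearly independent, so a₁b₁ᵀ and a₂b₂ᵀ must span the same plane of matrices: they are the rank-1 matrices of the form x·S₀ + y·S₁.
The 2×2 minor of x·S₀ + y·S₁ on rows {0,1}, columns {0,1} is 162·x² − 108·xy − 54·y² = 54·(x − y)(3·x + y), vanishing at (x:y) = (1:1) and (1:-3).
M₁ = S₀ + S₁ = [[36, 0, 36], [24, 0, 24]] = 12·[3, 2][1, 0, 1]ᵀ and M₂ = S₀ − 3·S₁ = [[0, 0, 0], [24, 24, 48]] = 24·[0, 1][1, 1, 2]ᵀ, so take a₁ = [3, 2], b₁ = [1, 0, 1], a₂ = [0, 1], b₂ = [1, 1, 2].
Each slice is an integer combination of E₁ = a₁b₁ᵀ and E₂ = a₂b₂ᵀ: S₀ = 9·E₁ + 6·E₂, S₁ = 3·E₁ − 6·E₂, S₂ = 3·E₁ − 2·E₂; reading off coefficients, c₁ = [9, 3, 3] and c₂ = [6, -6, -2].
Hence T = [3, 2] ⊗ [1, 0, 1] ⊗ [9, 3, 3] + [0, 1] ⊗ [1, 1, 2] ⊗ [6, -6, -2], so rank(T) ≤ 2.
These bounds meet, so rank(T) = 2.

rank(T) = 2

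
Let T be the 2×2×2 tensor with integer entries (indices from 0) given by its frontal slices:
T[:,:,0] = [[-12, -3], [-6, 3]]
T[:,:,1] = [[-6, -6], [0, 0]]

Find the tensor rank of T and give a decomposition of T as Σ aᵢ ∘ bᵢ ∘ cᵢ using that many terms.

Lower bound: in the mode-2 unfolding of T (rows indexed by j, columns by (i,k)) the 2×2 minor on rows j ∈ {0, 1}, columns (i,k) ∈ {(0,0), (0,1)} is det [[-12, -6], [-3, -6]] = 54 ≠ 0, so that unfolding has rank ≥ 2 and hence rank(T) ≥ 2 (CP rank is at least every unfolding rank, though it can be larger).
Upper bound: with S_k = T[:,:,k], the two rank-1 terms a₁b₁ᵀ, a₂b₂ᵀ are the rank-1 members of the pencil x·S₀ + y·S₁.
det(x·S₀ + y·S₁) is −54·x² − 54·xy = (-54)·(x + y)(x), vanishing at (x:y) = (1:-1) and (0:1).
M₁ = S₀ − S₁ = [[-6, 3], [-6, 3]] = (-3)·[1, 1][2, -1]ᵀ and M₂ = S₁ = [[-6, -6], [0, 0]] = (-6)·[1, 0][1, 1]ᵀ, so take a₁ = [1, 1], b₁ = [2, -1], a₂ = [1, 0], b₂ = [1, 1].
Each slice is an integer combination of E₁ = a₁b₁ᵀ and E₂ = a₂b₂ᵀ: S₀ = −3·E₁ − 6·E₂, S₁ = −6·E₂; reading off coefficients, c₁ = [-3, 0] and c₂ = [-6, -6].
Hence T = [1, 1] ∘ [2, -1] ∘ [-3, 0] + [1, 0] ∘ [1, 1] ∘ [-6, -6], so rank(T) ≤ 2.
These bounds meet, so rank(T) = 2.

rank(T) = 2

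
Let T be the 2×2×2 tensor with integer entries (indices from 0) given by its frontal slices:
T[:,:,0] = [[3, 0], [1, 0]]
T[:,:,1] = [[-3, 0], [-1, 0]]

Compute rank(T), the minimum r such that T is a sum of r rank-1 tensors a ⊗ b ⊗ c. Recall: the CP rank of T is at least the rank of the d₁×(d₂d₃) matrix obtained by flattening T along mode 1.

1

Lower bound: T ≠ 0 (e.g. T[0,0,0] = 3), so rank(T) ≥ 1.
Upper bound: if T = a ⊗ b ⊗ c then every fibre of T is a multiple of the corresponding factor, so read the factors off the fibres through the nonzero entry T[0,0,0] = 3.
The mode-1 fibre T[:,0,0] = [3, 1] gives a = [3, 1] (primitive direction); the mode-2 fibre T[0,:,0] = [3, 0] gives b = [1, 0]; then c[k] = T[0,0,k] / (a[0]·b[0]) = [3, -3] / 3 = [1, -1].
Expanding [3, 1] ⊗ [1, 0] ⊗ [1, -1] reproduces all 8 entries of T, so T = [3, 1] ⊗ [1, 0] ⊗ [1, -1] and rank(T) ≤ 1.
These bounds meet, so rank(T) = 1.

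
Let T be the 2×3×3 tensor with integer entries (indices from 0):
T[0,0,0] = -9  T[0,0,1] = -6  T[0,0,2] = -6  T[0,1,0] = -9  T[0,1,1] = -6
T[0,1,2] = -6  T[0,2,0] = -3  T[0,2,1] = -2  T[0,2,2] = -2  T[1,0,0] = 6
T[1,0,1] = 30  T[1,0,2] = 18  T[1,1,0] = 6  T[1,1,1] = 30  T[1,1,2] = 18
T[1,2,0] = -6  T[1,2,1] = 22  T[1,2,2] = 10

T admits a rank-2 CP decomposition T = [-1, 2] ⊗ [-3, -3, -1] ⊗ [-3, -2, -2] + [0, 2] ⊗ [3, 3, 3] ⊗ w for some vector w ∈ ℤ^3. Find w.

w = [-2, 3, 1]

Subtract the known terms from T to get the rank-1 residual R = [0, 2] ⊗ [3, 3, 3] ⊗ w, so R[i,j,k] = a[i]·b[j]·w[k]. Pick indices with nonzero a[1]·b[0] = (2)·(3) = 6. Only the fibre through (1,0,·) is needed: R[1,0,:] = T[1,0,:] − Σₗ aₗ[1]bₗ[0]cₗ = [6, 30, 18] − (2)·(-3)·[-3, -2, -2] = [-12, 18, 6]. Then w[k] = R[1,0,k] / 6 for each k, giving w = [-12, 18, 6] / 6 = [-2, 3, 1].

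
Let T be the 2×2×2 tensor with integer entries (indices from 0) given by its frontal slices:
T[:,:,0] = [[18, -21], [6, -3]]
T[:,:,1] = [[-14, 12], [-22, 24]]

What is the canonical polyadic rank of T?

2

Lower bound: the mode-2 unfolding of T (rows indexed by j, columns by (i,k) = (0,0), (0,1), (1,0), (1,1)) is [[18, -14, 6, -22], [-21, 12, -3, 24]].
There the 2×2 minor on rows j ∈ {0, 1}, columns (i,k) ∈ {(0,0), (0,1)} is det [[18, -14], [-21, 12]] = -78 ≠ 0, so this unfolding has rank ≥ 2; CP rank is at least every unfolding rank, so rank(T) ≥ 2. (Unfolding ranks only ever bound the CP rank from below — rank(T) can be strictly larger than all of them — so the matching upper bound has to come from an explicit 2-term decomposition.)
Upper bound — finding two terms. Write S_k = T[:,:,k] for the frontal slices: S₀ = [[18, -21], [6, -3]], S₁ = [[-14, 12], [-22, 24]].
If T = a₁ ⊗ b₁ ⊗ c₁ + a₂ ⊗ b₂ ⊗ c₂ then each S_k = c₁[k]·a₁b₁ᵀ + c₂[k]·a₂b₂ᵀ. S₀ and S₁ are linearly independent, so a₁b₁ᵀ and a₂b₂ᵀ must span the same plane of matrices: they are the rank-1 matrices of the form x·S₀ + y·S₁.
det(x·S₀ + y·S₁) is 72·x² − 60·xy − 72·y² = 12·(2·x − 3·y)(3·x + 2·y), vanishing at (x:y) = (3:2) and (2:-3).
M₁ = 3·S₀ + 2·S₁ = [[26, -39], [-26, 39]] = 13·[1, -1][2, -3]ᵀ and M₂ = 2·S₀ − 3·S₁ = [[78, -78], [78, -78]] = 78·[1, 1][1, -1]ᵀ, so take a₁ = [1, -1], b₁ = [2, -3], a₂ = [1, 1], b₂ = [1, -1].
Each slice is an integer combination of E₁ = a₁b₁ᵀ and E₂ = a₂b₂ᵀ: S₀ = 3·E₁ + 12·E₂, S₁ = 2·E₁ − 18·E₂; reading off coefficients, c₁ = [3, 2] and c₂ = [12, -18].
Hence T = [1, -1] ⊗ [2, -3] ⊗ [3, 2] + [1, 1] ⊗ [1, -1] ⊗ [12, -18], so rank(T) ≤ 2.
These bounds meet, so rank(T) = 2.
Check entry T[1,1,0] = -3: (-1)·(-3)·(3) + (1)·(-1)·(12) = -3.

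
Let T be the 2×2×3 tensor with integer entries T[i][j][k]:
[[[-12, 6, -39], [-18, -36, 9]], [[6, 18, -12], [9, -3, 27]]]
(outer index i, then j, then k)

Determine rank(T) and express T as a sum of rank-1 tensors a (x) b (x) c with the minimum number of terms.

rank(T) = 2

Lower bound: the mode-3 unfolding of T (rows indexed by k, columns by (i,j) = (0,0), (0,1), (1,0), (1,1)) is [[-12, -18, 6, 9], [6, -36, 18, -3], [-39, 9, -12, 27]].
There the 2×2 minor on rows k ∈ {0, 1}, columns (i,j) ∈ {(0,0), (0,1)} is det [[-12, -18], [6, -36]] = 540 ≠ 0, so this unfolding has rank ≥ 2; CP rank is at least every unfolding rank, so rank(T) ≥ 2. (Flattening ranks never certify an upper bound on CP rank; for that we must actually write T with 2 rank-1 terms.)
Upper bound — finding two terms. Write S_k = T[:,:,k] for the frontal slices: S₀ = [[-12, -18], [6, 9]], S₁ = [[6, -36], [18, -3]], S₂ = [[-39, 9], [-12, 27]].
If T = a₁ (x) b₁ (x) c₁ + a₂ (x) b₂ (x) c₂ then each S_k = c₁[k]·a₁b₁ᵀ + c₂[k]·a₂b₂ᵀ. S₀ and S₁ are linearly independent, so a₁b₁ᵀ and a₂b₂ᵀ must span the same plane of matrices: they are the rank-1 matrices of the form x·S₀ + y·S₁.
det(x·S₀ + y·S₁) is 630·xy + 630·y² = 630·(y)(x + y), vanishing at (x:y) = (1:0) and (1:-1).
M₁ = S₀ = [[-12, -18], [6, 9]] = (-3)·[2, -1][2, 3]ᵀ and M₂ = S₀ − S₁ = [[-18, 18], [-12, 12]] = (-6)·[3, 2][1, -1]ᵀ, so take a₁ = [2, -1], b₁ = [2, 3], a₂ = [3, 2], b₂ = [1, -1].
Each slice is an integer combination of E₁ = a₁b₁ᵀ and E₂ = a₂b₂ᵀ: S₀ = −3·E₁, S₁ = −3·E₁ + 6·E₂, S₂ = −3·E₁ − 9·E₂; reading off coefficients, c₁ = [-3, -3, -3] and c₂ = [0, 6, -9].
Hence T = [2, -1] (x) [2, 3] (x) [-3, -3, -3] + [3, 2] (x) [1, -1] (x) [0, 6, -9], so rank(T) ≤ 2.
These bounds meet, so rank(T) = 2.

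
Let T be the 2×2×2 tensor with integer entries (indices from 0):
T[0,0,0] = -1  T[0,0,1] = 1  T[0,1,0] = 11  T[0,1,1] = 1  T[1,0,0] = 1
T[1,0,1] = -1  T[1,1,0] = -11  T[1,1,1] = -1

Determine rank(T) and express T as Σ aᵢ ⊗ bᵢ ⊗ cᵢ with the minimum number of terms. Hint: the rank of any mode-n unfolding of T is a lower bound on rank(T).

rank(T) = 2

Lower bound: the mode-2 unfolding of T (rows indexed by j, columns by (i,k) = (0,0), (0,1), (1,0), (1,1)) is [[-1, 1, 1, -1], [11, 1, -11, -1]].
There the 2×2 minor on rows j ∈ {0, 1}, columns (i,k) ∈ {(0,0), (0,1)} is det [[-1, 1], [11, 1]] = -12 ≠ 0, so this unfolding has rank ≥ 2; CP rank is at least every unfolding rank, so rank(T) ≥ 2. (This is only a lower bound: in general the CP rank may exceed every unfolding rank, so we still need to exhibit 2 rank-1 terms summing to T.)
Upper bound — finding two terms. Every mode-1 slice of T is a multiple of one matrix: T[i,:,:] = a[i]·M with a = [1, -1] and M = [[-1, 1], [11, 1]] (rows indexed by j, columns by k). So it suffices to write M as a sum of two rank-1 matrices.
Splitting M by its rows (j = 0, 1), M = [1, 0][-1, 1]ᵀ + [0, 1][11, 1]ᵀ.
Hence T = [1, -1] ⊗ [1, 0] ⊗ [-1, 1] + [1, -1] ⊗ [0, 1] ⊗ [11, 1], so rank(T) ≤ 2.
These bounds meet, so rank(T) = 2.
Check entry T[0,1,1] = 1: (1)·(0)·(1) + (1)·(1)·(1) = 1.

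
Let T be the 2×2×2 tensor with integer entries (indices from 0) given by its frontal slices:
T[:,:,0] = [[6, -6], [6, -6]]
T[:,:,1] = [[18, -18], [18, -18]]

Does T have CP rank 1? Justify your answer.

If T = a ∘ b ∘ c then every fibre of T is a multiple of the corresponding factor, so read the factors off the fibres through the nonzero entry T[0,0,0] = 6.
The mode-1 fibre T[:,0,0] = [6, 6] gives a = (1, 1) (primitive direction); the mode-2 fibre T[0,:,0] = [6, -6] gives b = (1, -1); then c[k] = T[0,0,k] / (a[0]·b[0]) = [6, 18] / 1 = (6, 18).
Expanding (1, 1) ∘ (1, -1) ∘ (6, 18) reproduces all 8 entries of T, so T = (1, 1) ∘ (1, -1) ∘ (6, 18) and rank(T) ≤ 1.
Equivalently every frontal slice T[:,:,k] is c[k] times the rank-1 matrix (1, 1) ∘ (1, -1). So T has rank 1 (it is nonzero).

Yes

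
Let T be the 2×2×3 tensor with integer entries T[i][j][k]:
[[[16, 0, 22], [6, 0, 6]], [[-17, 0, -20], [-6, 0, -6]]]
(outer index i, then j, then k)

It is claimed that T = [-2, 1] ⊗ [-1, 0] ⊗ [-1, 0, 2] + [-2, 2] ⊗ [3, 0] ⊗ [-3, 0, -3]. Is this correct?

No

Reconstruct entry (0,1,0) from the claimed factors: Σₗ aₗ[0]bₗ[1]cₗ[0] = (-2)·(0)·(-1) + (-2)·(0)·(-3) = 0, but T[0,1,0] = 6. The claim is false.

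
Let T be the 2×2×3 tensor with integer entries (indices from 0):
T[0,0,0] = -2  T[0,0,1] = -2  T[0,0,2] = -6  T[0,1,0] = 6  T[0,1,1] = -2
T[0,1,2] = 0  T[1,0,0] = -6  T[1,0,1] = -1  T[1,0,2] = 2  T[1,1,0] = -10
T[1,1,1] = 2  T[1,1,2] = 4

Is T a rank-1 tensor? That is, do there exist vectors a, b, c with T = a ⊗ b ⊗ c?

The mode-3 unfolding of T (rows indexed by k, columns by (i,j) = (0,0), (0,1), (1,0), (1,1)) is [[-2, 6, -6, -10], [-2, -2, -1, 2], [-6, 0, 2, 4]].
There the 3×3 minor on rows k ∈ {0, 1, 2}, columns (i,j) ∈ {(0,0), (0,1), (1,0)} is det [[-2, 6, -6], [-2, -2, -1], [-6, 0, 2]] = 140 ≠ 0, so this unfolding has rank ≥ 3; CP rank is at least every unfolding rank, so rank(T) ≥ 3.
In particular rank(T) ≥ 3 > 1, so T is not rank-1.

No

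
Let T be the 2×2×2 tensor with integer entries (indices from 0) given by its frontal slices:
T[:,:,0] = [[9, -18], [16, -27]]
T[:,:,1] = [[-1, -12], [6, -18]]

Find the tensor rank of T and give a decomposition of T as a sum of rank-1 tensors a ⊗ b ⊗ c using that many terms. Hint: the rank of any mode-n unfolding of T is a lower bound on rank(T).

Lower bound: the mode-1 unfolding of T (rows indexed by i, columns by (j,k) = (0,0), (0,1), (1,0), (1,1)) is [[9, -1, -18, -12], [16, 6, -27, -18]].
There the 2×2 minor on rows i ∈ {0, 1}, columns (j,k) ∈ {(0,0), (0,1)} is det [[9, -1], [16, 6]] = 70 ≠ 0, so this unfolding has rank ≥ 2; CP rank is at least every unfolding rank, so rank(T) ≥ 2. (Unfolding ranks only ever bound the CP rank from below — rank(T) can be strictly larger than all of them — so the matching upper bound has to come from an explicit 2-term decomposition.)
Upper bound — finding two terms. Write S_k = T[:,:,k] for the frontal slices: S₀ = [[9, -18], [16, -27]], S₁ = [[-1, -12], [6, -18]].
If T = a₁ ⊗ b₁ ⊗ c₁ + a₂ ⊗ b₂ ⊗ c₂ then each S_k = c₁[k]·a₁b₁ᵀ + c₂[k]·a₂b₂ᵀ. S₀ and S₁ are linearly independent, so a₁b₁ᵀ and a₂b₂ᵀ must span the same plane of matrices: they are the rank-1 matrices of the form x·S₀ + y·S₁.
det(x·S₀ + y·S₁) is 45·x² + 165·xy + 90·y² = 15·(x + 3·y)(3·x + 2·y), vanishing at (x:y) = (3:-1) and (2:-3).
M₁ = 3·S₀ − S₁ = [[28, -42], [42, -63]] = 7·[2, 3][2, -3]ᵀ and M₂ = 2·S₀ − 3·S₁ = [[21, 0], [14, 0]] = 7·[3, 2][1, 0]ᵀ, so take a₁ = [2, 3], b₁ = [2, -3], a₂ = [3, 2], b₂ = [1, 0].
Each slice is an integer combination of E₁ = a₁b₁ᵀ and E₂ = a₂b₂ᵀ: S₀ = 3·E₁ − E₂, S₁ = 2·E₁ − 3·E₂; reading off coefficients, c₁ = [3, 2] and c₂ = [-1, -3].
Hence T = [2, 3] ⊗ [2, -3] ⊗ [3, 2] + [3, 2] ⊗ [1, 0] ⊗ [-1, -3], so rank(T) ≤ 2.
These bounds meet, so rank(T) = 2.

rank(T) = 2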